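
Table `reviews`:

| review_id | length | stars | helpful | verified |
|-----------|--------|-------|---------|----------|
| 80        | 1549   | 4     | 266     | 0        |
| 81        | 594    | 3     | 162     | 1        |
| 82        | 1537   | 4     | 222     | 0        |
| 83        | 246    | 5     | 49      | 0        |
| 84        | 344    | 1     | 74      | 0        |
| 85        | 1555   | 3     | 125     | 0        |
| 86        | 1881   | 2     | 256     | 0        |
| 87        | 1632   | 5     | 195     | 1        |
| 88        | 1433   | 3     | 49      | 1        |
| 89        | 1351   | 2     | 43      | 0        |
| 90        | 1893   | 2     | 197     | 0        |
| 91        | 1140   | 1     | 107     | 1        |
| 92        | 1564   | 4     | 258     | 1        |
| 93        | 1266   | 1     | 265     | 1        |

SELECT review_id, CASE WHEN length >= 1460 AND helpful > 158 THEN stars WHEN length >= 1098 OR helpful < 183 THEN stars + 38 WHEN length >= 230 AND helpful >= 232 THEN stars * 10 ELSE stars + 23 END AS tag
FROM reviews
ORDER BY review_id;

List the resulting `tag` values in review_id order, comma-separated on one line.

4, 41, 4, 43, 39, 41, 2, 5, 41, 40, 2, 39, 4, 39

review_id=80: length >= 1460 AND helpful > 158 → 4
review_id=81: length >= 1098 OR helpful < 183 → 41
review_id=82: length >= 1460 AND helpful > 158 → 4
review_id=83: length >= 1098 OR helpful < 183 → 43
review_id=84: length >= 1098 OR helpful < 183 → 39
review_id=85: length >= 1098 OR helpful < 183 → 41
review_id=86: length >= 1460 AND helpful > 158 → 2
review_id=87: length >= 1460 AND helpful > 158 → 5
review_id=88: length >= 1098 OR helpful < 183 → 41
review_id=89: length >= 1098 OR helpful < 183 → 40
review_id=90: length >= 1460 AND helpful > 158 → 2
review_id=91: length >= 1098 OR helpful < 183 → 39
review_id=92: length >= 1460 AND helpful > 158 → 4
review_id=93: length >= 1098 OR helpful < 183 → 39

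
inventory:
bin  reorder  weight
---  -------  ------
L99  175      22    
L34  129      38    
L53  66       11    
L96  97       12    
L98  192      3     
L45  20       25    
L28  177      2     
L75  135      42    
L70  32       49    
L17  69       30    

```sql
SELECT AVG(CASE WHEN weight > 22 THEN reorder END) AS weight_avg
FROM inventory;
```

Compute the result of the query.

77

bin=L99: ✗
bin=L34: ✓ → 129
bin=L53: ✗
bin=L96: ✗
bin=L98: ✗
bin=L45: ✓ → 20
bin=L28: ✗
bin=L75: ✓ → 135
bin=L70: ✓ → 32
bin=L17: ✓ → 69
weight_avg = (129 + 20 + 135 + 32 + 69) / 5 = 77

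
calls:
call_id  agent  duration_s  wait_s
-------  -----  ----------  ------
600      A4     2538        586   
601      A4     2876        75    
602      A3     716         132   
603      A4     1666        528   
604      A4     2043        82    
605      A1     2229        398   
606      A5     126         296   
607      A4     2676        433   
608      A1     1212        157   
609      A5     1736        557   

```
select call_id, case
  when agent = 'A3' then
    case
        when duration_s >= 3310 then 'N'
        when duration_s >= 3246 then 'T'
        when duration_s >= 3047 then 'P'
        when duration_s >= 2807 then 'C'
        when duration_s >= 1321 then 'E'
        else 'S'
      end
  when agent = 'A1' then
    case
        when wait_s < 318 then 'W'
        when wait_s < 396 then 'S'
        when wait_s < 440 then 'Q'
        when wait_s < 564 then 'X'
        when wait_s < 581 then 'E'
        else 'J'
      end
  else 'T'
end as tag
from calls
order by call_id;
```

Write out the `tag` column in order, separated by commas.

call_id=600: agent='A4' → outer ELSE → T
call_id=601: agent='A4' → outer ELSE → T
call_id=602: agent='A3' → inner[ELSE] → S
call_id=603: agent='A4' → outer ELSE → T
call_id=604: agent='A4' → outer ELSE → T
call_id=605: agent='A1' → inner[wait_s < 440] → Q
call_id=606: agent='A5' → outer ELSE → T
call_id=607: agent='A4' → outer ELSE → T
call_id=608: agent='A1' → inner[wait_s < 318] → W
call_id=609: agent='A5' → outer ELSE → T

T, T, S, T, T, Q, T, T, W, T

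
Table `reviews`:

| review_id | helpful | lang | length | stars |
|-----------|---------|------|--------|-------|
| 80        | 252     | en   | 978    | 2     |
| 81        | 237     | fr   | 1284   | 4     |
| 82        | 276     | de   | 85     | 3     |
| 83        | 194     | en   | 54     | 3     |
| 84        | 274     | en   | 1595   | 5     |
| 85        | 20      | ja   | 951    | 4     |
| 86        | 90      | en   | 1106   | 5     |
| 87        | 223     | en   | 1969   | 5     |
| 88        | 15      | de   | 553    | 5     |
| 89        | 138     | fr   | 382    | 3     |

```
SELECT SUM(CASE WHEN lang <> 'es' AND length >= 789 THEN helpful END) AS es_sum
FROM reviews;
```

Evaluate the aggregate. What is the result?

review_id=80: ✓ → 252
review_id=81: ✓ → 237
review_id=82: ✗
review_id=83: ✗
review_id=84: ✓ → 274
review_id=85: ✓ → 20
review_id=86: ✓ → 90
review_id=87: ✓ → 223
review_id=88: ✗
review_id=89: ✗
es_sum = 252 + 237 + 274 + 20 + 90 + 223 = 1096

1096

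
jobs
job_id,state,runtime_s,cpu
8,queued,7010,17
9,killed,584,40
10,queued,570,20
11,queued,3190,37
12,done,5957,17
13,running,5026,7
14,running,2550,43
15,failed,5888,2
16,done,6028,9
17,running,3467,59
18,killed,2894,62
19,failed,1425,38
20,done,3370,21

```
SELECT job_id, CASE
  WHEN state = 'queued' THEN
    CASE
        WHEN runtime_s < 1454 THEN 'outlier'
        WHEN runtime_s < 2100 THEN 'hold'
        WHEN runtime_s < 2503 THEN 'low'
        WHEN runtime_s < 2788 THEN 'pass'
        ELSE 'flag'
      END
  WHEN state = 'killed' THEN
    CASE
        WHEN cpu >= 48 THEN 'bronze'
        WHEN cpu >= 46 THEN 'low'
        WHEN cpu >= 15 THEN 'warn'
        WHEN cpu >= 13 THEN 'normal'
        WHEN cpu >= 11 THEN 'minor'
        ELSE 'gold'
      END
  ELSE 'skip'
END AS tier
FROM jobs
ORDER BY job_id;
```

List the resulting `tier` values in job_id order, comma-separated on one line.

job_id=8: state='queued' → inner[ELSE] → flag
job_id=9: state='killed' → inner[cpu >= 15] → warn
job_id=10: state='queued' → inner[runtime_s < 1454] → outlier
job_id=11: state='queued' → inner[ELSE] → flag
job_id=12: state='done' → outer ELSE → skip
job_id=13: state='running' → outer ELSE → skip
job_id=14: state='running' → outer ELSE → skip
job_id=15: state='failed' → outer ELSE → skip
job_id=16: state='done' → outer ELSE → skip
job_id=17: state='running' → outer ELSE → skip
job_id=18: state='killed' → inner[cpu >= 48] → bronze
job_id=19: state='failed' → outer ELSE → skip
job_id=20: state='done' → outer ELSE → skip

flag, warn, outlier, flag, skip, skip, skip, skip, skip, skip, bronze, skip, skip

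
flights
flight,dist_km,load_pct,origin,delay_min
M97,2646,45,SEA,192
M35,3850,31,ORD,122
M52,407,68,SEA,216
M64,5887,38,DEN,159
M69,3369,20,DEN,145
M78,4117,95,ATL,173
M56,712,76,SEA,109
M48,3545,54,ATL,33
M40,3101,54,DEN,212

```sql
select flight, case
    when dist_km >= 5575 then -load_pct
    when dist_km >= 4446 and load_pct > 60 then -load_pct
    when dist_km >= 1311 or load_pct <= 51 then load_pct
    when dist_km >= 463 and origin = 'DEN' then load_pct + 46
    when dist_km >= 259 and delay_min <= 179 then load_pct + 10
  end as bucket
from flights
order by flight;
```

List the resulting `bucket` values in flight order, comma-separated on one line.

31, 54, 54, NULL, 86, -38, 20, 95, 45

flight=M35: dist_km >= 1311 or load_pct <= 51 → 31
flight=M40: dist_km >= 1311 or load_pct <= 51 → 54
flight=M48: dist_km >= 1311 or load_pct <= 51 → 54
flight=M52: (no match → NULL) → NULL
flight=M56: dist_km >= 259 and delay_min <= 179 → 86
flight=M64: dist_km >= 5575 → -38
flight=M69: dist_km >= 1311 or load_pct <= 51 → 20
flight=M78: dist_km >= 1311 or load_pct <= 51 → 95
flight=M97: dist_km >= 1311 or load_pct <= 51 → 45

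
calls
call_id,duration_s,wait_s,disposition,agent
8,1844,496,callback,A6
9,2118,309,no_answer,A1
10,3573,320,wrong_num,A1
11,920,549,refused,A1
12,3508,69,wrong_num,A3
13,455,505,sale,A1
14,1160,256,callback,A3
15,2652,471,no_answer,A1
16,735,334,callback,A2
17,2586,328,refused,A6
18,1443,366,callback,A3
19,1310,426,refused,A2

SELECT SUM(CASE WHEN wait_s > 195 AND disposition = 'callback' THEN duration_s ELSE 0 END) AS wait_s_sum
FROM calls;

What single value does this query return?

5182

call_id=8: ✓ → 1844
call_id=9: ✗
call_id=10: ✗
call_id=11: ✗
call_id=12: ✗
call_id=13: ✗
call_id=14: ✓ → 1160
call_id=15: ✗
call_id=16: ✓ → 735
call_id=17: ✗
call_id=18: ✓ → 1443
call_id=19: ✗
wait_s_sum = 1844 + 1160 + 735 + 1443 = 5182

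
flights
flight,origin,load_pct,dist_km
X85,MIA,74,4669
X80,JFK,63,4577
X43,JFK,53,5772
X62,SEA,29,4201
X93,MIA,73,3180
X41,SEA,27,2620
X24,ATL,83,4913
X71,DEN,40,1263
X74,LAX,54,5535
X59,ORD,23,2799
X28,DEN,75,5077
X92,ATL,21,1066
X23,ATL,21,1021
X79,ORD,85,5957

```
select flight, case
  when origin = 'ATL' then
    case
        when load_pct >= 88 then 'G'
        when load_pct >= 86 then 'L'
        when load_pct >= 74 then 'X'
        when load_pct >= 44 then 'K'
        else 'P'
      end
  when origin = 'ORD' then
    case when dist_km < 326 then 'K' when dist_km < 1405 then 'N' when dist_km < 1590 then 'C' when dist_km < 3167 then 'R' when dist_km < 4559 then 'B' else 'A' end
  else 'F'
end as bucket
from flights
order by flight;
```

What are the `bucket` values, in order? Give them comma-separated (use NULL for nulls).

flight=X23: origin='ATL' → inner[ELSE] → P
flight=X24: origin='ATL' → inner[load_pct >= 74] → X
flight=X28: origin='DEN' → outer ELSE → F
flight=X41: origin='SEA' → outer ELSE → F
flight=X43: origin='JFK' → outer ELSE → F
flight=X59: origin='ORD' → inner[dist_km < 3167] → R
flight=X62: origin='SEA' → outer ELSE → F
flight=X71: origin='DEN' → outer ELSE → F
flight=X74: origin='LAX' → outer ELSE → F
flight=X79: origin='ORD' → inner[ELSE] → A
flight=X80: origin='JFK' → outer ELSE → F
flight=X85: origin='MIA' → outer ELSE → F
flight=X92: origin='ATL' → inner[ELSE] → P
flight=X93: origin='MIA' → outer ELSE → F

P, X, F, F, F, R, F, F, F, A, F, F, P, F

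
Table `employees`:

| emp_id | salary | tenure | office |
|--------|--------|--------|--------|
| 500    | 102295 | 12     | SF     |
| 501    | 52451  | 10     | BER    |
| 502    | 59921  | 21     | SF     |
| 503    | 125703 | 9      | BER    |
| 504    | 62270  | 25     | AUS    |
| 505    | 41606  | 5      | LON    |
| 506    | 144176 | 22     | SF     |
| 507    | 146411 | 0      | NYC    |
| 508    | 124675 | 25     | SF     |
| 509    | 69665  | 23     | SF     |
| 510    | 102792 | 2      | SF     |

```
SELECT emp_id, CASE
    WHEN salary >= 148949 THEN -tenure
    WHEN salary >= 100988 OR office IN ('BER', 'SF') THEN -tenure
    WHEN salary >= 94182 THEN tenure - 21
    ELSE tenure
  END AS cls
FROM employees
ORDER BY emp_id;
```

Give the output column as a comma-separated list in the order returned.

emp_id=500: salary >= 100988 OR office IN ('BER', 'SF') → -12
emp_id=501: salary >= 100988 OR office IN ('BER', 'SF') → -10
emp_id=502: salary >= 100988 OR office IN ('BER', 'SF') → -21
emp_id=503: salary >= 100988 OR office IN ('BER', 'SF') → -9
emp_id=504: ELSE → 25
emp_id=505: ELSE → 5
emp_id=506: salary >= 100988 OR office IN ('BER', 'SF') → -22
emp_id=507: salary >= 100988 OR office IN ('BER', 'SF') → 0
emp_id=508: salary >= 100988 OR office IN ('BER', 'SF') → -25
emp_id=509: salary >= 100988 OR office IN ('BER', 'SF') → -23
emp_id=510: salary >= 100988 OR office IN ('BER', 'SF') → -2

-12, -10, -21, -9, 25, 5, -22, 0, -25, -23, -2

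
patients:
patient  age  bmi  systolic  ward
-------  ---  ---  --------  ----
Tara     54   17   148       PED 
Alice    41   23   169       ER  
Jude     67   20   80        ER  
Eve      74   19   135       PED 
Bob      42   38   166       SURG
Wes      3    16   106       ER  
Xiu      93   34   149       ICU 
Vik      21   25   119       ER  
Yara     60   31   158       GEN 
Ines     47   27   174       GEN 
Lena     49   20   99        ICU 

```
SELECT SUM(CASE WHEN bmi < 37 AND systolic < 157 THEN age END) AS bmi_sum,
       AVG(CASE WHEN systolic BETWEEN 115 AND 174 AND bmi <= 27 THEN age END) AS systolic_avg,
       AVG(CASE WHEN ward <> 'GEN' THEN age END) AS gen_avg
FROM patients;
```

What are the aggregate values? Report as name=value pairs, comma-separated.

bmi_sum=361, systolic_avg=47.4, gen_avg=49.3333333333

[bmi_sum: bmi < 37 AND systolic < 157]
patient=Tara: ✓ → 54
patient=Alice: ✗
patient=Jude: ✓ → 67
patient=Eve: ✓ → 74
patient=Bob: ✗
patient=Wes: ✓ → 3
patient=Xiu: ✓ → 93
patient=Vik: ✓ → 21
patient=Yara: ✗
patient=Ines: ✗
patient=Lena: ✓ → 49
bmi_sum = 54 + 67 + 74 + 3 + 93 + 21 + 49 = 361
—
[systolic_avg: systolic BETWEEN 115 AND 174 AND bmi <= 27]
patient=Tara: ✓ → 54
patient=Alice: ✓ → 41
patient=Jude: ✗
patient=Eve: ✓ → 74
patient=Bob: ✗
patient=Wes: ✗
patient=Xiu: ✗
patient=Vik: ✓ → 21
patient=Yara: ✗
patient=Ines: ✓ → 47
patient=Lena: ✗
systolic_avg = (54 + 41 + 74 + 21 + 47) / 5 = 47.4
—
[gen_avg: ward <> 'GEN']
patient=Tara: ✓ → 54
patient=Alice: ✓ → 41
patient=Jude: ✓ → 67
patient=Eve: ✓ → 74
patient=Bob: ✓ → 42
patient=Wes: ✓ → 3
patient=Xiu: ✓ → 93
patient=Vik: ✓ → 21
patient=Yara: ✗
patient=Ines: ✗
patient=Lena: ✓ → 49
gen_avg = (54 + 41 + 67 + 74 + 42 + 3 + 93 + 21 + 49) / 9 = 49.3333333333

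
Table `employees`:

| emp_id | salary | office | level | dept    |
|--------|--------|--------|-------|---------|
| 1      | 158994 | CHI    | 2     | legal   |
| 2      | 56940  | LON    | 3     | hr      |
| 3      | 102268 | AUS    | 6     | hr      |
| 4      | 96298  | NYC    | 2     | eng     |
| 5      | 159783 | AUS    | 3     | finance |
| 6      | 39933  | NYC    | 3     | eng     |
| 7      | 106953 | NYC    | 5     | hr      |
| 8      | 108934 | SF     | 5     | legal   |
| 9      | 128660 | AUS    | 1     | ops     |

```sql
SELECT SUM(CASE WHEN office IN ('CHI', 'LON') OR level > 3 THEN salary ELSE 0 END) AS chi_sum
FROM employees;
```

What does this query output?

534089

emp_id=1: ✓ → 158994
emp_id=2: ✓ → 56940
emp_id=3: ✓ → 102268
emp_id=4: ✗
emp_id=5: ✗
emp_id=6: ✗
emp_id=7: ✓ → 106953
emp_id=8: ✓ → 108934
emp_id=9: ✗
chi_sum = 158994 + 56940 + 102268 + 106953 + 108934 = 534089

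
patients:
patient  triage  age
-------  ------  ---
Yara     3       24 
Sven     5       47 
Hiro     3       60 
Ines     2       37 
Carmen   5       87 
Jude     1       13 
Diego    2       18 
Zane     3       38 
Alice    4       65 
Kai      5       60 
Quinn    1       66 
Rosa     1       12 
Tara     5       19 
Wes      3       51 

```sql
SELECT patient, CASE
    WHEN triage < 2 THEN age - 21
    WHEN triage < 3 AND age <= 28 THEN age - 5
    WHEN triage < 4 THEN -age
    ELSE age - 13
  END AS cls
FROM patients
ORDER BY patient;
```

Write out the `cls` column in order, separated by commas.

patient=Alice: ELSE → 52
patient=Carmen: ELSE → 74
patient=Diego: triage < 3 AND age <= 28 → 13
patient=Hiro: triage < 4 → -60
patient=Ines: triage < 4 → -37
patient=Jude: triage < 2 → -8
patient=Kai: ELSE → 47
patient=Quinn: triage < 2 → 45
patient=Rosa: triage < 2 → -9
patient=Sven: ELSE → 34
patient=Tara: ELSE → 6
patient=Wes: triage < 4 → -51
patient=Yara: triage < 4 → -24
patient=Zane: triage < 4 → -38

52, 74, 13, -60, -37, -8, 47, 45, -9, 34, 6, -51, -24, -38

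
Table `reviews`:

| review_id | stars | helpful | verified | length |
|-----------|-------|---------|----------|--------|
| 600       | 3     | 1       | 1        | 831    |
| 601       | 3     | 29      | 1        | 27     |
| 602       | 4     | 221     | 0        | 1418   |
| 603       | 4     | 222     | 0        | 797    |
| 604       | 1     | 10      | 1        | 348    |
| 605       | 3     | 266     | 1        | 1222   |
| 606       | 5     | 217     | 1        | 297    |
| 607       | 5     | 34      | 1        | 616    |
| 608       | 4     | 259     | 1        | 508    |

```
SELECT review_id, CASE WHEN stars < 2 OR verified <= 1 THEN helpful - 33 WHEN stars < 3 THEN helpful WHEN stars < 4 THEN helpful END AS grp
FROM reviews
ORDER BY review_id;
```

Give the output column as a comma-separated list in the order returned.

review_id=600: stars < 2 OR verified <= 1 → -32
review_id=601: stars < 2 OR verified <= 1 → -4
review_id=602: stars < 2 OR verified <= 1 → 188
review_id=603: stars < 2 OR verified <= 1 → 189
review_id=604: stars < 2 OR verified <= 1 → -23
review_id=605: stars < 2 OR verified <= 1 → 233
review_id=606: stars < 2 OR verified <= 1 → 184
review_id=607: stars < 2 OR verified <= 1 → 1
review_id=608: stars < 2 OR verified <= 1 → 226

-32, -4, 188, 189, -23, 233, 184, 1, 226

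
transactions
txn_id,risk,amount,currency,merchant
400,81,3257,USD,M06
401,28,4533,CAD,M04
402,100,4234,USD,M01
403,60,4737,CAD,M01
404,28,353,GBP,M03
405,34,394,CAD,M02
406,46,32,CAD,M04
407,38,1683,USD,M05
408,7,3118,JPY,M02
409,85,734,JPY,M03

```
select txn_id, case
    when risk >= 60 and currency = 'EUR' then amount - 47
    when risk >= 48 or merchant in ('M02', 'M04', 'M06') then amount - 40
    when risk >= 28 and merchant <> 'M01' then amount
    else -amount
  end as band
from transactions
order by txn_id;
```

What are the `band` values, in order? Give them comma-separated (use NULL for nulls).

txn_id=400: risk >= 48 or merchant in ('M02', 'M04', 'M06') → 3217
txn_id=401: risk >= 48 or merchant in ('M02', 'M04', 'M06') → 4493
txn_id=402: risk >= 48 or merchant in ('M02', 'M04', 'M06') → 4194
txn_id=403: risk >= 48 or merchant in ('M02', 'M04', 'M06') → 4697
txn_id=404: risk >= 28 and merchant <> 'M01' → 353
txn_id=405: risk >= 48 or merchant in ('M02', 'M04', 'M06') → 354
txn_id=406: risk >= 48 or merchant in ('M02', 'M04', 'M06') → -8
txn_id=407: risk >= 28 and merchant <> 'M01' → 1683
txn_id=408: risk >= 48 or merchant in ('M02', 'M04', 'M06') → 3078
txn_id=409: risk >= 48 or merchant in ('M02', 'M04', 'M06') → 694

3217, 4493, 4194, 4697, 353, 354, -8, 1683, 3078, 694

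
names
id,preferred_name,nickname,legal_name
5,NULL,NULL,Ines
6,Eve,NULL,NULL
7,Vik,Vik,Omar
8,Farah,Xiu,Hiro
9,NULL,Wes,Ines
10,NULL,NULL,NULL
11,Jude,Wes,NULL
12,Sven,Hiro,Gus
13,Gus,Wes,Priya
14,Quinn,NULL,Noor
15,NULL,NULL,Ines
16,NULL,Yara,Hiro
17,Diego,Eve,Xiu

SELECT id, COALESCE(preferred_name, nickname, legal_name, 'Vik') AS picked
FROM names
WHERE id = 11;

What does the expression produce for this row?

Jude

id = 11: preferred_name=Jude, nickname=Wes, legal_name=NULL.
preferred_name=Jude → Jude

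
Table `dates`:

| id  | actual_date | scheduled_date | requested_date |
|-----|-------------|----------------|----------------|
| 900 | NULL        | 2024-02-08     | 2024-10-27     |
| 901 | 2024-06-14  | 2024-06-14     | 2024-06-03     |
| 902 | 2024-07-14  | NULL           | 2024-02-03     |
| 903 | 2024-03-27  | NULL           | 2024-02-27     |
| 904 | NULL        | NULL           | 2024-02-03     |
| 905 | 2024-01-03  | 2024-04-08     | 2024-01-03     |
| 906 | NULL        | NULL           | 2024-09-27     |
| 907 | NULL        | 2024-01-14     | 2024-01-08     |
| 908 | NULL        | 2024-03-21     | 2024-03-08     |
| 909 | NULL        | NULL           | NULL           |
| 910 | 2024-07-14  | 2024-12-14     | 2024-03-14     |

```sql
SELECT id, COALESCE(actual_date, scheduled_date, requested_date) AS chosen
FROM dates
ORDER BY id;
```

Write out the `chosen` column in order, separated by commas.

2024-02-08, 2024-06-14, 2024-07-14, 2024-03-27, 2024-02-03, 2024-01-03, 2024-09-27, 2024-01-14, 2024-03-21, NULL, 2024-07-14

id=900: actual_date=NULL, scheduled_date=2024-02-08 → 2024-02-08
id=901: actual_date=2024-06-14 → 2024-06-14
id=902: actual_date=2024-07-14 → 2024-07-14
id=903: actual_date=2024-03-27 → 2024-03-27
id=904: actual_date=NULL, scheduled_date=NULL, requested_date=2024-02-03 → 2024-02-03
id=905: actual_date=2024-01-03 → 2024-01-03
id=906: actual_date=NULL, scheduled_date=NULL, requested_date=2024-09-27 → 2024-09-27
id=907: actual_date=NULL, scheduled_date=2024-01-14 → 2024-01-14
id=908: actual_date=NULL, scheduled_date=2024-03-21 → 2024-03-21
id=909: actual_date=NULL, scheduled_date=NULL, requested_date=NULL (all NULL) → NULL
id=910: actual_date=2024-07-14 → 2024-07-14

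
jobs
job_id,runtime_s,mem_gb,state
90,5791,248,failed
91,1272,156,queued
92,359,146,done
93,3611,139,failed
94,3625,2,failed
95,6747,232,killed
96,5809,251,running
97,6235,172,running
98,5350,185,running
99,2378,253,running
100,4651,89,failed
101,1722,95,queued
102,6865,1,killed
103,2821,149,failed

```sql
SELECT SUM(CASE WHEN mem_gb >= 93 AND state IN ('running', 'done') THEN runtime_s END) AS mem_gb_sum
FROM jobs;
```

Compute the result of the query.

job_id=90: ✗
job_id=91: ✗
job_id=92: ✓ → 359
job_id=93: ✗
job_id=94: ✗
job_id=95: ✗
job_id=96: ✓ → 5809
job_id=97: ✓ → 6235
job_id=98: ✓ → 5350
job_id=99: ✓ → 2378
job_id=100: ✗
job_id=101: ✗
job_id=102: ✗
job_id=103: ✗
mem_gb_sum = 359 + 5809 + 6235 + 5350 + 2378 = 20131

20131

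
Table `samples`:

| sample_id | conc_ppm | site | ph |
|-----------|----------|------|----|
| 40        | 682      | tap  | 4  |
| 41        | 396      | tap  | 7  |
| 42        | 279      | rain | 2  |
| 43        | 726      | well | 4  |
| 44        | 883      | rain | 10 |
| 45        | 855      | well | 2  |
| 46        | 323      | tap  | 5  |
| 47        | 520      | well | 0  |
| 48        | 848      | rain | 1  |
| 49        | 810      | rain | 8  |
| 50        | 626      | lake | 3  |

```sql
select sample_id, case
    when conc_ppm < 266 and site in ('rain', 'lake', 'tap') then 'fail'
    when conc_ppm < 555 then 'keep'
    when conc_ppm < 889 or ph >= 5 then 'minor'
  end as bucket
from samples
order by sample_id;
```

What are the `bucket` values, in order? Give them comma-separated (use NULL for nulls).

minor, keep, keep, minor, minor, minor, keep, keep, minor, minor, minor

sample_id=40: conc_ppm < 889 or ph >= 5 → minor
sample_id=41: conc_ppm < 555 → keep
sample_id=42: conc_ppm < 555 → keep
sample_id=43: conc_ppm < 889 or ph >= 5 → minor
sample_id=44: conc_ppm < 889 or ph >= 5 → minor
sample_id=45: conc_ppm < 889 or ph >= 5 → minor
sample_id=46: conc_ppm < 555 → keep
sample_id=47: conc_ppm < 555 → keep
sample_id=48: conc_ppm < 889 or ph >= 5 → minor
sample_id=49: conc_ppm < 889 or ph >= 5 → minor
sample_id=50: conc_ppm < 889 or ph >= 5 → minor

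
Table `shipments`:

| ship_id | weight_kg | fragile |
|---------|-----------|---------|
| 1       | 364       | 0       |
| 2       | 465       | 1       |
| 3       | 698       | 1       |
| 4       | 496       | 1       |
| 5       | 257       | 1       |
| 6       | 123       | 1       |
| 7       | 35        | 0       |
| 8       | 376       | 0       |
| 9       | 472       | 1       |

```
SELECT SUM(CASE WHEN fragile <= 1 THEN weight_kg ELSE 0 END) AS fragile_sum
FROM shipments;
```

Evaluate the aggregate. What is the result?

ship_id=1: ✓ → 364
ship_id=2: ✓ → 465
ship_id=3: ✓ → 698
ship_id=4: ✓ → 496
ship_id=5: ✓ → 257
ship_id=6: ✓ → 123
ship_id=7: ✓ → 35
ship_id=8: ✓ → 376
ship_id=9: ✓ → 472
fragile_sum = 364 + 465 + 698 + 496 + 257 + 123 + 35 + 376 + 472 = 3286

3286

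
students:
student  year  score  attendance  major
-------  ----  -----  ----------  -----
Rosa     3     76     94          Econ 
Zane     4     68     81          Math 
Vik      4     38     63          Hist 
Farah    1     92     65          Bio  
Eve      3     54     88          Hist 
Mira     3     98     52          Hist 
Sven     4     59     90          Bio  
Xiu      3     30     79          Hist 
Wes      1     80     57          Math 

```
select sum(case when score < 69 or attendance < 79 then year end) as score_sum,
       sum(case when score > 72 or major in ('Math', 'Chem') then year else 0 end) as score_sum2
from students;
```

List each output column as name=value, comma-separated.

score_sum=23, score_sum2=12

[score_sum: score < 69 or attendance < 79]
student=Rosa: ✗
student=Zane: ✓ → 4
student=Vik: ✓ → 4
student=Farah: ✓ → 1
student=Eve: ✓ → 3
student=Mira: ✓ → 3
student=Sven: ✓ → 4
student=Xiu: ✓ → 3
student=Wes: ✓ → 1
score_sum = 4 + 4 + 1 + 3 + 3 + 4 + 3 + 1 = 23
—
[score_sum2: score > 72 or major in ('Math', 'Chem')]
student=Rosa: ✓ → 3
student=Zane: ✓ → 4
student=Vik: ✗
student=Farah: ✓ → 1
student=Eve: ✗
student=Mira: ✓ → 3
student=Sven: ✗
student=Xiu: ✗
student=Wes: ✓ → 1
score_sum2 = 3 + 4 + 1 + 3 + 1 = 12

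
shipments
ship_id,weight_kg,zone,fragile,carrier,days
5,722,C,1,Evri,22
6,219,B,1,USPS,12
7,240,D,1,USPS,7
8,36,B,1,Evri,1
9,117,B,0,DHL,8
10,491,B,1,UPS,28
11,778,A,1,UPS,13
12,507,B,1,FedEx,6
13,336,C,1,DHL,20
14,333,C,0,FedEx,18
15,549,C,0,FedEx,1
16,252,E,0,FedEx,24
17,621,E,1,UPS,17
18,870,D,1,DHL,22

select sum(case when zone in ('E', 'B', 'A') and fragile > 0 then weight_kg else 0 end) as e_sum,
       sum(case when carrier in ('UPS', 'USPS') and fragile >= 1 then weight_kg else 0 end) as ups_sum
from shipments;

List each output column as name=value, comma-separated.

[e_sum: zone in ('E', 'B', 'A') and fragile > 0]
ship_id=5: ✗
ship_id=6: ✓ → 219
ship_id=7: ✗
ship_id=8: ✓ → 36
ship_id=9: ✗
ship_id=10: ✓ → 491
ship_id=11: ✓ → 778
ship_id=12: ✓ → 507
ship_id=13: ✗
ship_id=14: ✗
ship_id=15: ✗
ship_id=16: ✗
ship_id=17: ✓ → 621
ship_id=18: ✗
e_sum = 219 + 36 + 491 + 778 + 507 + 621 = 2652
—
[ups_sum: carrier in ('UPS', 'USPS') and fragile >= 1]
ship_id=5: ✗
ship_id=6: ✓ → 219
ship_id=7: ✓ → 240
ship_id=8: ✗
ship_id=9: ✗
ship_id=10: ✓ → 491
ship_id=11: ✓ → 778
ship_id=12: ✗
ship_id=13: ✗
ship_id=14: ✗
ship_id=15: ✗
ship_id=16: ✗
ship_id=17: ✓ → 621
ship_id=18: ✗
ups_sum = 219 + 240 + 491 + 778 + 621 = 2349

e_sum=2652, ups_sum=2349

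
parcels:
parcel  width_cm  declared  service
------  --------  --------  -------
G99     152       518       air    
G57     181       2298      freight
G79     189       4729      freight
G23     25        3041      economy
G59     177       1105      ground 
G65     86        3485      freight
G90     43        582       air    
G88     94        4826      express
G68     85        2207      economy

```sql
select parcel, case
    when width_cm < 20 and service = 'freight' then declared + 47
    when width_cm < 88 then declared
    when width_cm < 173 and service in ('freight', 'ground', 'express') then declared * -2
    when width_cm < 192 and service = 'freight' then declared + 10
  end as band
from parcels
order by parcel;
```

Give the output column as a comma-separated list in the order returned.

parcel=G23: width_cm < 88 → 3041
parcel=G57: width_cm < 192 and service = 'freight' → 2308
parcel=G59: (no match → NULL) → NULL
parcel=G65: width_cm < 88 → 3485
parcel=G68: width_cm < 88 → 2207
parcel=G79: width_cm < 192 and service = 'freight' → 4739
parcel=G88: width_cm < 173 and service in ('freight', 'ground', 'express') → -9652
parcel=G90: width_cm < 88 → 582
parcel=G99: (no match → NULL) → NULL

3041, 2308, NULL, 3485, 2207, 4739, -9652, 582, NULL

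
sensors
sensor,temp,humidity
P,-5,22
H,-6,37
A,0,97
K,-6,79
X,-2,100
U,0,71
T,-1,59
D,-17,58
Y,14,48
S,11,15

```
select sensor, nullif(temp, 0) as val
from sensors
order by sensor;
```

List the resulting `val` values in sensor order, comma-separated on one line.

NULL, -17, -6, -6, -5, 11, -1, NULL, -2, 14

sensor=A: temp=0 vs 0: equal → NULL
sensor=D: temp=-17 vs 0: differ → -17
sensor=H: temp=-6 vs 0: differ → -6
sensor=K: temp=-6 vs 0: differ → -6
sensor=P: temp=-5 vs 0: differ → -5
sensor=S: temp=11 vs 0: differ → 11
sensor=T: temp=-1 vs 0: differ → -1
sensor=U: temp=0 vs 0: equal → NULL
sensor=X: temp=-2 vs 0: differ → -2
sensor=Y: temp=14 vs 0: differ → 14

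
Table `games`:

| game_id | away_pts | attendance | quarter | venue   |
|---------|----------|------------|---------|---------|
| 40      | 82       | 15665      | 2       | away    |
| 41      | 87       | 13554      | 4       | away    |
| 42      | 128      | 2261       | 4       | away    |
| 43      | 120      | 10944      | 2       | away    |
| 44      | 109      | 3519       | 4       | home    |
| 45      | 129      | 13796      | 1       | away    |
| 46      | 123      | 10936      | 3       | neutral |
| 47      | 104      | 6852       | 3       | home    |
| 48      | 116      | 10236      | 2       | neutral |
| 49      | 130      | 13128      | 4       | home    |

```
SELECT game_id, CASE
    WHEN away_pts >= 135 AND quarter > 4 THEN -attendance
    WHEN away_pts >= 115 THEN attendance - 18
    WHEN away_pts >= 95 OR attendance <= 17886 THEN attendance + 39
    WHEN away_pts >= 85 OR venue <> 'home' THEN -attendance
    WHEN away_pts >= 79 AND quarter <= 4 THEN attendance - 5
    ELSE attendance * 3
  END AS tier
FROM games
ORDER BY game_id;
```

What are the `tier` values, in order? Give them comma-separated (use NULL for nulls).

15704, 13593, 2243, 10926, 3558, 13778, 10918, 6891, 10218, 13110

game_id=40: away_pts >= 95 OR attendance <= 17886 → 15704
game_id=41: away_pts >= 95 OR attendance <= 17886 → 13593
game_id=42: away_pts >= 115 → 2243
game_id=43: away_pts >= 115 → 10926
game_id=44: away_pts >= 95 OR attendance <= 17886 → 3558
game_id=45: away_pts >= 115 → 13778
game_id=46: away_pts >= 115 → 10918
game_id=47: away_pts >= 95 OR attendance <= 17886 → 6891
game_id=48: away_pts >= 115 → 10218
game_id=49: away_pts >= 115 → 13110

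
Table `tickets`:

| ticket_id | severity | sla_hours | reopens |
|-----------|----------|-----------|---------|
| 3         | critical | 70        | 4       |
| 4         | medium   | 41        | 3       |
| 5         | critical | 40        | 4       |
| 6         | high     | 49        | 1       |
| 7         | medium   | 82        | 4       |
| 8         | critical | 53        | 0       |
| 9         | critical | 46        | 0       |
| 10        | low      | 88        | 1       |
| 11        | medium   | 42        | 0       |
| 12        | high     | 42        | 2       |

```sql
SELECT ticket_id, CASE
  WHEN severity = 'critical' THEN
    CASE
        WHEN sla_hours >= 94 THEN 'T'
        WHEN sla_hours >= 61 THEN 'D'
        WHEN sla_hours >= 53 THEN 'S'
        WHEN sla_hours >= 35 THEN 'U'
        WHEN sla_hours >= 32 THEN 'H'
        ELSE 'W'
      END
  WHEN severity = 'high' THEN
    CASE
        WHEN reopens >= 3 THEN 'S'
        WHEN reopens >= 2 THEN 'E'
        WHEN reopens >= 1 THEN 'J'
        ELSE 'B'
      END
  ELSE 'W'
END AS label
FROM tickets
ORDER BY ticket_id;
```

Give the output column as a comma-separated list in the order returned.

D, W, U, J, W, S, U, W, W, E

ticket_id=3: severity='critical' → inner[sla_hours >= 61] → D
ticket_id=4: severity='medium' → outer ELSE → W
ticket_id=5: severity='critical' → inner[sla_hours >= 35] → U
ticket_id=6: severity='high' → inner[reopens >= 1] → J
ticket_id=7: severity='medium' → outer ELSE → W
ticket_id=8: severity='critical' → inner[sla_hours >= 53] → S
ticket_id=9: severity='critical' → inner[sla_hours >= 35] → U
ticket_id=10: severity='low' → outer ELSE → W
ticket_id=11: severity='medium' → outer ELSE → W
ticket_id=12: severity='high' → inner[reopens >= 2] → E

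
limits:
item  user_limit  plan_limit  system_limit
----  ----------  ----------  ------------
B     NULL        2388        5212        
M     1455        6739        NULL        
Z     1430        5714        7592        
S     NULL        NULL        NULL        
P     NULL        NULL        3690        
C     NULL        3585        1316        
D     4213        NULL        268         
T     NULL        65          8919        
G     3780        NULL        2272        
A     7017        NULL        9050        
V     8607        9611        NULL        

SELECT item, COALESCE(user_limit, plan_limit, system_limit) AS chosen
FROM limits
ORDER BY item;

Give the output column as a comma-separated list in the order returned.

7017, 2388, 3585, 4213, 3780, 1455, 3690, NULL, 65, 8607, 1430

item=A: user_limit=7017 → 7017
item=B: user_limit=NULL, plan_limit=2388 → 2388
item=C: user_limit=NULL, plan_limit=3585 → 3585
item=D: user_limit=4213 → 4213
item=G: user_limit=3780 → 3780
item=M: user_limit=1455 → 1455
item=P: user_limit=NULL, plan_limit=NULL, system_limit=3690 → 3690
item=S: user_limit=NULL, plan_limit=NULL, system_limit=NULL (all NULL) → NULL
item=T: user_limit=NULL, plan_limit=65 → 65
item=V: user_limit=8607 → 8607
item=Z: user_limit=1430 → 1430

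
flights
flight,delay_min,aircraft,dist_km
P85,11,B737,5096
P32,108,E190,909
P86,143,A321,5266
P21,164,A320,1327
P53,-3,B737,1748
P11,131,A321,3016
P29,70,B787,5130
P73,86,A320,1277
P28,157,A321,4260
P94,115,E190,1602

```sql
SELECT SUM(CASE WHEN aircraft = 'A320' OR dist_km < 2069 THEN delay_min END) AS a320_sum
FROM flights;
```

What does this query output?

flight=P85: ✗
flight=P32: ✓ → 108
flight=P86: ✗
flight=P21: ✓ → 164
flight=P53: ✓ → -3
flight=P11: ✗
flight=P29: ✗
flight=P73: ✓ → 86
flight=P28: ✗
flight=P94: ✓ → 115
a320_sum = 108 + 164 + -3 + 86 + 115 = 470

470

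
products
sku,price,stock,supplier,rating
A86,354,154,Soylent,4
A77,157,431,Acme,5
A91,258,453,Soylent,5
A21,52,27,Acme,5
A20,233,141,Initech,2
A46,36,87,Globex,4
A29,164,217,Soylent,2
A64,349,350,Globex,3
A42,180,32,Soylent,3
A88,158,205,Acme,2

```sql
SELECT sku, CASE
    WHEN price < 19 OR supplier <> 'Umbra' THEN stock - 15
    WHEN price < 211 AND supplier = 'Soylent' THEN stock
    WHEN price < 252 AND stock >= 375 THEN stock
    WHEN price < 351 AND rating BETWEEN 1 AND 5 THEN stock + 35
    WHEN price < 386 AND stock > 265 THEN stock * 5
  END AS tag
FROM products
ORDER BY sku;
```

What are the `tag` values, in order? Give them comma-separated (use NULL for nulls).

126, 12, 202, 17, 72, 335, 416, 139, 190, 438

sku=A20: price < 19 OR supplier <> 'Umbra' → 126
sku=A21: price < 19 OR supplier <> 'Umbra' → 12
sku=A29: price < 19 OR supplier <> 'Umbra' → 202
sku=A42: price < 19 OR supplier <> 'Umbra' → 17
sku=A46: price < 19 OR supplier <> 'Umbra' → 72
sku=A64: price < 19 OR supplier <> 'Umbra' → 335
sku=A77: price < 19 OR supplier <> 'Umbra' → 416
sku=A86: price < 19 OR supplier <> 'Umbra' → 139
sku=A88: price < 19 OR supplier <> 'Umbra' → 190
sku=A91: price < 19 OR supplier <> 'Umbra' → 438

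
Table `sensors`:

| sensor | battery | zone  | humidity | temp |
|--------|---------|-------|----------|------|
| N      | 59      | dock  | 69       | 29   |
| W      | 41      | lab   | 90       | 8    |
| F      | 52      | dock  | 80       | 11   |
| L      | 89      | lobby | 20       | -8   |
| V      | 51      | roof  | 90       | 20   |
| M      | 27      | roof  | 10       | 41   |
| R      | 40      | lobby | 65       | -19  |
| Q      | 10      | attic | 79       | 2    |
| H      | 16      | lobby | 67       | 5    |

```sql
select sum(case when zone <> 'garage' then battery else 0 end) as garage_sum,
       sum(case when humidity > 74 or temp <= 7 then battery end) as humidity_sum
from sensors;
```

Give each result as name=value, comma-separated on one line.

[garage_sum: zone <> 'garage']
sensor=N: ✓ → 59
sensor=W: ✓ → 41
sensor=F: ✓ → 52
sensor=L: ✓ → 89
sensor=V: ✓ → 51
sensor=M: ✓ → 27
sensor=R: ✓ → 40
sensor=Q: ✓ → 10
sensor=H: ✓ → 16
garage_sum = 59 + 41 + 52 + 89 + 51 + 27 + 40 + 10 + 16 = 385
—
[humidity_sum: humidity > 74 or temp <= 7]
sensor=N: ✗
sensor=W: ✓ → 41
sensor=F: ✓ → 52
sensor=L: ✓ → 89
sensor=V: ✓ → 51
sensor=M: ✗
sensor=R: ✓ → 40
sensor=Q: ✓ → 10
sensor=H: ✓ → 16
humidity_sum = 41 + 52 + 89 + 51 + 40 + 10 + 16 = 299

garage_sum=385, humidity_sum=299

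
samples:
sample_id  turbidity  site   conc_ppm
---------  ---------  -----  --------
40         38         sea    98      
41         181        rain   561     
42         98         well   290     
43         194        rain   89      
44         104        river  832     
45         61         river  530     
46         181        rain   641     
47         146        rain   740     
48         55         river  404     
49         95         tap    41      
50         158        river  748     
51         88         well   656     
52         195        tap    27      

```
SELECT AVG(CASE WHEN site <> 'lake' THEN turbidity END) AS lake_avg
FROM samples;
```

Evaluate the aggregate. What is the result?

122.6153846154

sample_id=40: ✓ → 38
sample_id=41: ✓ → 181
sample_id=42: ✓ → 98
sample_id=43: ✓ → 194
sample_id=44: ✓ → 104
sample_id=45: ✓ → 61
sample_id=46: ✓ → 181
sample_id=47: ✓ → 146
sample_id=48: ✓ → 55
sample_id=49: ✓ → 95
sample_id=50: ✓ → 158
sample_id=51: ✓ → 88
sample_id=52: ✓ → 195
lake_avg = (38 + 181 + 98 + 194 + 104 + 61 + 181 + 146 + 55 + 95 + 158 + 88 + 195) / 13 = 122.6153846154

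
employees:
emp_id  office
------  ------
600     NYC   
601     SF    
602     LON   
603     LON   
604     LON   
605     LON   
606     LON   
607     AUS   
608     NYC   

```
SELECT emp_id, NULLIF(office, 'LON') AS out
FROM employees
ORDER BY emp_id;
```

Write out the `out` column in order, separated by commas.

emp_id=600: office=NYC vs LON: differ → NYC
emp_id=601: office=SF vs LON: differ → SF
emp_id=602: office=LON vs LON: equal → NULL
emp_id=603: office=LON vs LON: equal → NULL
emp_id=604: office=LON vs LON: equal → NULL
emp_id=605: office=LON vs LON: equal → NULL
emp_id=606: office=LON vs LON: equal → NULL
emp_id=607: office=AUS vs LON: differ → AUS
emp_id=608: office=NYC vs LON: differ → NYC

NYC, SF, NULL, NULL, NULL, NULL, NULL, AUS, NYC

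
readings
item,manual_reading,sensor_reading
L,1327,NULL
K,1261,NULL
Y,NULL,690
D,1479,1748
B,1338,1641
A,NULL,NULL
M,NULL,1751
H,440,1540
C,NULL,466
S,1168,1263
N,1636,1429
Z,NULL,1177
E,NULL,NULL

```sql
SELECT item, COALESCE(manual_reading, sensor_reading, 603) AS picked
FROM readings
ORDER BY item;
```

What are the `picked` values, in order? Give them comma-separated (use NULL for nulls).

item=A: manual_reading=NULL, sensor_reading=NULL, → literal 603 → 603
item=B: manual_reading=1338 → 1338
item=C: manual_reading=NULL, sensor_reading=466 → 466
item=D: manual_reading=1479 → 1479
item=E: manual_reading=NULL, sensor_reading=NULL, → literal 603 → 603
item=H: manual_reading=440 → 440
item=K: manual_reading=1261 → 1261
item=L: manual_reading=1327 → 1327
item=M: manual_reading=NULL, sensor_reading=1751 → 1751
item=N: manual_reading=1636 → 1636
item=S: manual_reading=1168 → 1168
item=Y: manual_reading=NULL, sensor_reading=690 → 690
item=Z: manual_reading=NULL, sensor_reading=1177 → 1177

603, 1338, 466, 1479, 603, 440, 1261, 1327, 1751, 1636, 1168, 690, 1177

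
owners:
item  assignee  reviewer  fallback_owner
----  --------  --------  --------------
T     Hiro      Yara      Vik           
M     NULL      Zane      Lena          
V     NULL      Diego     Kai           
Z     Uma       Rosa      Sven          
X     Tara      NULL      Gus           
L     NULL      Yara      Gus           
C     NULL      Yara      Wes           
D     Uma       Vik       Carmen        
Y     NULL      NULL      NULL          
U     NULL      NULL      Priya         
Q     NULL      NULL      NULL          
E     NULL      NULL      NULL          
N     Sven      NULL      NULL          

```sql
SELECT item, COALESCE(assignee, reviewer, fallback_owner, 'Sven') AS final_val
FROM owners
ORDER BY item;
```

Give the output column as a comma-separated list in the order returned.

Yara, Uma, Sven, Yara, Zane, Sven, Sven, Hiro, Priya, Diego, Tara, Sven, Uma

item=C: assignee=NULL, reviewer=Yara → Yara
item=D: assignee=Uma → Uma
item=E: assignee=NULL, reviewer=NULL, fallback_owner=NULL, → literal Sven → Sven
item=L: assignee=NULL, reviewer=Yara → Yara
item=M: assignee=NULL, reviewer=Zane → Zane
item=N: assignee=Sven → Sven
item=Q: assignee=NULL, reviewer=NULL, fallback_owner=NULL, → literal Sven → Sven
item=T: assignee=Hiro → Hiro
item=U: assignee=NULL, reviewer=NULL, fallback_owner=Priya → Priya
item=V: assignee=NULL, reviewer=Diego → Diego
item=X: assignee=Tara → Tara
item=Y: assignee=NULL, reviewer=NULL, fallback_owner=NULL, → literal Sven → Sven
item=Z: assignee=Uma → Uma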